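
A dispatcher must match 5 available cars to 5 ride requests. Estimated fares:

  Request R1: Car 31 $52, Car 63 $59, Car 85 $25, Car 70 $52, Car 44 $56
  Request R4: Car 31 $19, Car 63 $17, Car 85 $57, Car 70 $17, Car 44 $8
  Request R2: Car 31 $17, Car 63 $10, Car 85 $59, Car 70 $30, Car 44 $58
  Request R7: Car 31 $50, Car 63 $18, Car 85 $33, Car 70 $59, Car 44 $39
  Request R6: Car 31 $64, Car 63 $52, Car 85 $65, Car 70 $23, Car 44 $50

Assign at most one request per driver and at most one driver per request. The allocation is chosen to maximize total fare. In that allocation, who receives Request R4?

Car 85 receives Request R4.

Treat this as an assignment problem: match each driver to one request.
Optimal: Car 31→Request R6 ($64), Car 63→Request R1 ($59), Car 85→Request R4 ($57), Car 70→Request R7 ($59), Car 44→Request R2 ($58) — total 64+59+57+59+58 = $297.
Max-entry greedy (repeatedly take the single best remaining cell) gives $260, worse by 37.
Next-best assignment: Car 31→Request R1, Car 63→Request R6, Car 85→Request R4, Car 70→Request R7, Car 44→Request R2 = $278.
Swapping Car 70↔Car 85 (Car 70→Request R4 $17, Car 85→Request R7 $33) loses 66.
Car 85's own top request is Request R6 ($65), but forcing Car 85→Request R6 and reassigning the rest optimally gives only $260 — worse by 37.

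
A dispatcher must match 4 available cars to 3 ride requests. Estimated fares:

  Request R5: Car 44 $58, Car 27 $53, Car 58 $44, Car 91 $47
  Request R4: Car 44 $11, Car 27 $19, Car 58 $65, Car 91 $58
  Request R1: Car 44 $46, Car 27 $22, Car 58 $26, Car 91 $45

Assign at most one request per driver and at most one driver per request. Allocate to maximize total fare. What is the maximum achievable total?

This is the linear assignment problem.
Optimal: Car 44→Request R5 ($58), Car 58→Request R4 ($65), Car 91→Request R1 ($45) — total 58+65+45 = $168.
Row-greedy (each driver in turn takes its best remaining request) gives $145, worse by 23.
Next-best assignment: Car 27→Request R5, Car 58→Request R4, Car 44→Request R1 = $164.
Swapping Car 44↔Car 58 (Car 44→Request R4 $11, Car 58→Request R5 $44) loses 68.

Maximum total: $168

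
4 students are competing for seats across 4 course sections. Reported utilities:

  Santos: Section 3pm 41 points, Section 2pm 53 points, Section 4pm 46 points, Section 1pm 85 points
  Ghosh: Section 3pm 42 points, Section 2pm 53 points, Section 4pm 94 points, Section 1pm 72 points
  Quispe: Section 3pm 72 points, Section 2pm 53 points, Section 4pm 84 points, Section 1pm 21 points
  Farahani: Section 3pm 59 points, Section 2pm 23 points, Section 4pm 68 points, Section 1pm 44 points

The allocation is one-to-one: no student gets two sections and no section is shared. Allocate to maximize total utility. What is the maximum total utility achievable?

Maximum total: 291 points

Optimal: Santos→Section 1pm (85 points), Ghosh→Section 4pm (94 points), Quispe→Section 2pm (53 points), Farahani→Section 3pm (59 points) — total 85+94+53+59 = 291 points.
Max-entry greedy (repeatedly take the single best remaining cell) gives 274 points, worse by 17.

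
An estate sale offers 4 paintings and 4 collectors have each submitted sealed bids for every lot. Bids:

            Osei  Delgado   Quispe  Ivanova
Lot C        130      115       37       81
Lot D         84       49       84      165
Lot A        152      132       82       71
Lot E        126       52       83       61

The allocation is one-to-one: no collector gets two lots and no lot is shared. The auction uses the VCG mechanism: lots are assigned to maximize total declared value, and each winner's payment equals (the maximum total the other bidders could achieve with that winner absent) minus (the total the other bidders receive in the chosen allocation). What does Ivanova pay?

Ivanova pays $1.

Efficient allocation: Osei→Lot A ($152), Delgado→Lot C ($115), Quispe→Lot E ($83), Ivanova→Lot D ($165); total welfare W = $515.
Ivanova receives Lot D at value $165, so the others get W − 165 = $350.
Without Ivanova: best allocation of the remaining 3 bidders over all 4 lots is Osei→Lot A ($152), Delgado→Lot C ($115), Quispe→Lot D ($84), total $351.
VCG payment = (others' best without Ivanova) − (others' welfare with Ivanova) = 351 − 350 = $1.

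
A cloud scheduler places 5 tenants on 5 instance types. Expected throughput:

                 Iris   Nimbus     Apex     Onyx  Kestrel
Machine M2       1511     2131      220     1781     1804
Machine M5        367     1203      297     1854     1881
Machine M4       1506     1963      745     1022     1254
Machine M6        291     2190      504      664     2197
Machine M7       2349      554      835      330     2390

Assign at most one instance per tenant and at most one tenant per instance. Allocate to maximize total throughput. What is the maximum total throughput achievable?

Max total: 9276 ops/s

Optimal: Iris→Machine M7 (2349 ops/s), Nimbus→Machine M2 (2131 ops/s), Apex→Machine M4 (745 ops/s), Onyx→Machine M5 (1854 ops/s), Kestrel→Machine M6 (2197 ops/s) — total 2349+2131+745+1854+2197 = 9276 ops/s.
Column-greedy (each instance in turn goes to its best remaining tenant) gives 7017 ops/s, worse by 2259.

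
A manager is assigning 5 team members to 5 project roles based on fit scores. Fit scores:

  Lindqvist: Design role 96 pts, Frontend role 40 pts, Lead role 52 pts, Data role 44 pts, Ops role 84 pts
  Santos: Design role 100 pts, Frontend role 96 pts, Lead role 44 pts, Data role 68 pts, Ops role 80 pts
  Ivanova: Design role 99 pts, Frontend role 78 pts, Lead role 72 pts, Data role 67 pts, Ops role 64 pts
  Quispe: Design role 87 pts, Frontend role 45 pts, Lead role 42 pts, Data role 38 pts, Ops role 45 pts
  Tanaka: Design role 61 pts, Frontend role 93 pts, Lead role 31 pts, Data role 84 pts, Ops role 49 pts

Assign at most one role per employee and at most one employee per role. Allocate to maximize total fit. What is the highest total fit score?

Max total: 423 pts

This is the linear assignment problem.
Optimal: Lindqvist→Ops role (84 pts), Santos→Frontend role (96 pts), Ivanova→Lead role (72 pts), Quispe→Design role (87 pts), Tanaka→Data role (84 pts) — total 84+96+72+87+84 = 423 pts.
Row-greedy (each employee in turn takes its best remaining role) gives 393 pts, worse by 30.
Next-best assignment: Lindqvist→Ops role, Santos→Frontend role, Ivanova→Design role, Quispe→Lead role, Tanaka→Data role = 405 pts.
Every other assignment is strictly worse.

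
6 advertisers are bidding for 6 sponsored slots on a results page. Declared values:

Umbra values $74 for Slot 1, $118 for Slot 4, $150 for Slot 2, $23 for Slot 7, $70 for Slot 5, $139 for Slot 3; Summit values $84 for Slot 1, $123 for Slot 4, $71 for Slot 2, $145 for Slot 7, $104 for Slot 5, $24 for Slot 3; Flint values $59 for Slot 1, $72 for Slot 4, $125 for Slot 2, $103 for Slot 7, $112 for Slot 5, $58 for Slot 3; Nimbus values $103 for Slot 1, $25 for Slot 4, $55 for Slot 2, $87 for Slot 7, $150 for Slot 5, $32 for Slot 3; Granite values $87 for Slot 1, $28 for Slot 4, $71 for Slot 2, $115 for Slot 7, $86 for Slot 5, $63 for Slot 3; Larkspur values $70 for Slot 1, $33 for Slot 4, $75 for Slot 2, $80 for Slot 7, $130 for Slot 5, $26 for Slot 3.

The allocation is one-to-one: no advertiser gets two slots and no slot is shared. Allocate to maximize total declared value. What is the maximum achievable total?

This is a one-to-one assignment (maximum-weight bipartite matching).
Optimal: Umbra→Slot 3 ($139), Summit→Slot 4 ($123), Flint→Slot 2 ($125), Nimbus→Slot 1 ($103), Granite→Slot 7 ($115), Larkspur→Slot 5 ($130) — total 139+123+125+103+115+130 = $735.
Row-greedy (each advertiser in turn takes its best remaining slot) gives $606, worse by 129.

Max total: $735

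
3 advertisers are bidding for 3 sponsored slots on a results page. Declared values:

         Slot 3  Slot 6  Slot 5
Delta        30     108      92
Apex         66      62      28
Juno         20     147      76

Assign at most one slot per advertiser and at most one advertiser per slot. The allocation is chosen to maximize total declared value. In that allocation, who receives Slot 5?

Optimal: Delta→Slot 5 ($92), Apex→Slot 3 ($66), Juno→Slot 6 ($147) — total 92+66+147 = $305.
Row-greedy (each advertiser in turn takes its best remaining slot) gives $250, worse by 55.
Next-best assignment: Delta→Slot 6, Apex→Slot 3, Juno→Slot 5 = $250.
Delta's own top slot is Slot 6 ($108), but forcing Delta→Slot 6 and reassigning the rest optimally gives only $250 — worse by 55.

Delta receives Slot 5.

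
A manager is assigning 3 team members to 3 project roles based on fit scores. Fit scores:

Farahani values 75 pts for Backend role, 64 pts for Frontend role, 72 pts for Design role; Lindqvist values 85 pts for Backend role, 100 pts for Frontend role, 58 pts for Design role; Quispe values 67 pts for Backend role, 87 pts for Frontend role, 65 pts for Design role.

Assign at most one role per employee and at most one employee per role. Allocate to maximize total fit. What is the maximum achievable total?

This is the linear assignment problem.
Optimal: Farahani→Design role (72 pts), Lindqvist→Backend role (85 pts), Quispe→Frontend role (87 pts) — total 72+85+87 = 244 pts.
Max-entry greedy (repeatedly take the single best remaining cell) gives 240 pts, worse by 4.
Swapping Quispe↔Farahani (Quispe→Design role 65 pts, Farahani→Frontend role 64 pts) loses 30.
Every other assignment is strictly worse.

Max total: 244 pts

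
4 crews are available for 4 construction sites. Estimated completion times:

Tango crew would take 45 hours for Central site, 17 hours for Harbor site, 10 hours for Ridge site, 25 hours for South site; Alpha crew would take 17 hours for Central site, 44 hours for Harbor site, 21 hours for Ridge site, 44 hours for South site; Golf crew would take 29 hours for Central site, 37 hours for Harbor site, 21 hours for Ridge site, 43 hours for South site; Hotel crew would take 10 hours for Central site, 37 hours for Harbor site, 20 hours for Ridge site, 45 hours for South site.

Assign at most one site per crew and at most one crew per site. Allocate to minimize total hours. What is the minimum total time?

Optimal: Tango crew→Harbor site (17 hours), Alpha crew→Ridge site (21 hours), Golf crew→South site (43 hours), Hotel crew→Central site (10 hours) — total 17+21+43+10 = 91 hours.
Next-best assignment: Tango crew→Harbor site, Alpha crew→South site, Golf crew→Ridge site, Hotel crew→Central site = 92 hours.
Checked against all permutations: 91 hours is optimal.

Min total: 91 hours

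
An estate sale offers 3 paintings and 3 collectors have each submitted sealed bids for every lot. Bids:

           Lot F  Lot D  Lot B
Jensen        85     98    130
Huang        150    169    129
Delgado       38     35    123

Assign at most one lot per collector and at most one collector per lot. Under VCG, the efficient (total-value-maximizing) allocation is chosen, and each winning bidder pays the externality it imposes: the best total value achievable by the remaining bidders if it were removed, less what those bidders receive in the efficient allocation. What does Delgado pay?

Efficient allocation: Jensen→Lot F ($85), Huang→Lot D ($169), Delgado→Lot B ($123); total welfare W = $377.
Delgado receives Lot B at value $123, so the others get W − 123 = $254.
Without Delgado: best allocation of the remaining 2 bidders over all 3 lots is Jensen→Lot B ($130), Huang→Lot D ($169), total $299.
VCG payment = (others' best without Delgado) − (others' welfare with Delgado) = 299 − 254 = $45.

Delgado pays $45.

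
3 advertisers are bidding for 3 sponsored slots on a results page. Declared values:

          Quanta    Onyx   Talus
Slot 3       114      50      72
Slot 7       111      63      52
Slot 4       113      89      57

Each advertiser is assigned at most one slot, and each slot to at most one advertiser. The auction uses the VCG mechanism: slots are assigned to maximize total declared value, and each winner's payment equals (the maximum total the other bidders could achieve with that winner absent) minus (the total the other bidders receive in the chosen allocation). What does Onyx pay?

Onyx pays $2.

Efficient allocation: Quanta→Slot 7 ($111), Onyx→Slot 4 ($89), Talus→Slot 3 ($72); total welfare W = $272.
Onyx receives Slot 4 at value $89, so the others get W − 89 = $183.
Without Onyx: best allocation of the remaining 2 bidders over all 3 slots is Quanta→Slot 4 ($113), Talus→Slot 3 ($72), total $185.
VCG payment = (others' best without Onyx) − (others' welfare with Onyx) = 185 − 183 = $2.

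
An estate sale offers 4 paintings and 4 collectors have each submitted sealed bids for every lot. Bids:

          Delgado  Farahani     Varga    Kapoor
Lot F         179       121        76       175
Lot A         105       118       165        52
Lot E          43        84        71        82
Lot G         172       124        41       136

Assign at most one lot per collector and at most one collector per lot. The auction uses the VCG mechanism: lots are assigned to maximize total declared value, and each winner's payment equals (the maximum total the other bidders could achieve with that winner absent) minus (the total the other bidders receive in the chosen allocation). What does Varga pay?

Efficient allocation: Delgado→Lot G ($172), Farahani→Lot E ($84), Varga→Lot A ($165), Kapoor→Lot F ($175); total welfare W = $596.
Varga receives Lot A at value $165, so the others get W − 165 = $431.
Without Varga: best allocation of the remaining 3 bidders over all 4 lots is Delgado→Lot G ($172), Farahani→Lot A ($118), Kapoor→Lot F ($175), total $465.
VCG payment = (others' best without Varga) − (others' welfare with Varga) = 465 − 431 = $34.

Varga pays $34.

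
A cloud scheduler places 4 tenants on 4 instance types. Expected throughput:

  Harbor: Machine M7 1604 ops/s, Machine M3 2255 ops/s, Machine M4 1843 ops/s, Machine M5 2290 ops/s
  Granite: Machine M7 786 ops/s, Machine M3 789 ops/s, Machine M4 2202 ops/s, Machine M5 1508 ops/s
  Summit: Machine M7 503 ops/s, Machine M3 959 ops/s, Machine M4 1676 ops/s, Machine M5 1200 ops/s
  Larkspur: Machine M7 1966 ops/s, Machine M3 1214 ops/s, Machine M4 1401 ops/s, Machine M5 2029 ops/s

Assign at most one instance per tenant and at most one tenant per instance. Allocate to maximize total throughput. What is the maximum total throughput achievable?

Max total: 7623 ops/s

Optimal: Harbor→Machine M3 (2255 ops/s), Granite→Machine M4 (2202 ops/s), Summit→Machine M5 (1200 ops/s), Larkspur→Machine M7 (1966 ops/s) — total 2255+2202+1200+1966 = 7623 ops/s.
Max-entry greedy (repeatedly take the single best remaining cell) gives 7417 ops/s, worse by 206.
Next-best assignment: Harbor→Machine M5, Granite→Machine M4, Summit→Machine M3, Larkspur→Machine M7 = 7417 ops/s.
No other one-to-one assignment exceeds 7623 ops/s.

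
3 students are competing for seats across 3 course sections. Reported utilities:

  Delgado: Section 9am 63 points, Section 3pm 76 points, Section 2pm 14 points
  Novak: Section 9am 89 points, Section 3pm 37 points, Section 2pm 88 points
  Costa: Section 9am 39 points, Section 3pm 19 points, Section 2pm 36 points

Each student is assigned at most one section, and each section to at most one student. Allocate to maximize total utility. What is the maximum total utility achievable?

Maximum total: 203 points

Optimal: Delgado→Section 3pm (76 points), Novak→Section 2pm (88 points), Costa→Section 9am (39 points) — total 76+88+39 = 203 points.
Row-greedy (each student in turn takes its best remaining section) gives 201 points, worse by 2.
No other one-to-one assignment exceeds 203 points.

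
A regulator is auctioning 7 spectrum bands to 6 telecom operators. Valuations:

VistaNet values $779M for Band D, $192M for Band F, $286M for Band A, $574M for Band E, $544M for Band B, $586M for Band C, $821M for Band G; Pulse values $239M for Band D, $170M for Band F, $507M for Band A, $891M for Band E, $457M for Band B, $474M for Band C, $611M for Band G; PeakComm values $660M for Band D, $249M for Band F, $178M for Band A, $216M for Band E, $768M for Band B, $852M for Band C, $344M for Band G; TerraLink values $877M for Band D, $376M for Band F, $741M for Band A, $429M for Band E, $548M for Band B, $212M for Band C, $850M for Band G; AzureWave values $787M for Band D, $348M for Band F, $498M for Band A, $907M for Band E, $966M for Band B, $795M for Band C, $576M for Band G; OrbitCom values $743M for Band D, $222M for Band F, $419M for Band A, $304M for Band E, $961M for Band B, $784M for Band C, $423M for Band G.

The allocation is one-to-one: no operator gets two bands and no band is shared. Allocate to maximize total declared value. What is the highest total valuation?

Max total: $5053M

Optimal: VistaNet→Band G ($821M), Pulse→Band E ($891M), PeakComm→Band C ($852M), TerraLink→Band A ($741M), AzureWave→Band D ($787M), OrbitCom→Band B ($961M) — total 821+891+852+741+787+961 = $5053M.
Max-entry greedy (repeatedly take the single best remaining cell) gives $4826M, worse by 227.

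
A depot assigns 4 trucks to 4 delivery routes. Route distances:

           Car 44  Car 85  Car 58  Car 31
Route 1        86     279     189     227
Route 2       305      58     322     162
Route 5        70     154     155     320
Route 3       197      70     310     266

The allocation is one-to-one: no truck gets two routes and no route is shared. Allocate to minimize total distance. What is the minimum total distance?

Minimum total: 473 km

This is a one-to-one assignment (minimum-cost bipartite matching).
Optimal: Car 44→Route 1 (86 km), Car 85→Route 3 (70 km), Car 58→Route 5 (155 km), Car 31→Route 2 (162 km) — total 86+70+155+162 = 473 km.
Row-greedy (each truck in turn takes its cheapest remaining route) gives 583 km, worse by 110.
Next-best assignment: Car 44→Route 5, Car 85→Route 3, Car 58→Route 1, Car 31→Route 2 = 491 km.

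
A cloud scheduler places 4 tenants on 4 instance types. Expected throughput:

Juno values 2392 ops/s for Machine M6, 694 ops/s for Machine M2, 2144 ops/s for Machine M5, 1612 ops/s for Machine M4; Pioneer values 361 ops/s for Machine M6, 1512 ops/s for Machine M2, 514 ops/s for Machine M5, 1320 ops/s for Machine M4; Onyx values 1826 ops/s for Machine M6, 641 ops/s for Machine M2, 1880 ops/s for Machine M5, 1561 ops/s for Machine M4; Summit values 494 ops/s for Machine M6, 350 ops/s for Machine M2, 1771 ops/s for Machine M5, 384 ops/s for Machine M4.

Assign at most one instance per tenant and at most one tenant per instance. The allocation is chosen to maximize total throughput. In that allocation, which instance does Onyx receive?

Optimal: Juno→Machine M6 (2392 ops/s), Pioneer→Machine M2 (1512 ops/s), Onyx→Machine M4 (1561 ops/s), Summit→Machine M5 (1771 ops/s) — total 2392+1512+1561+1771 = 7236 ops/s.
Column-greedy (each instance in turn goes to its best remaining tenant) gives 6168 ops/s, worse by 1068.
Onyx's own top instance is Machine M5 (1880 ops/s), but forcing Onyx→Machine M5 and reassigning the rest optimally gives only 6168 ops/s — worse by 1068.

Onyx receives Machine M4.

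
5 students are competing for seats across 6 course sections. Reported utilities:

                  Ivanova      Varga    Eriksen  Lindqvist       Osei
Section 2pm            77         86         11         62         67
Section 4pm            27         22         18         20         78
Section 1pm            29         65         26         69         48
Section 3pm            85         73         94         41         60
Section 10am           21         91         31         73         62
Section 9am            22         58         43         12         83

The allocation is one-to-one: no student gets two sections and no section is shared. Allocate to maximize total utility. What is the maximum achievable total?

Maximum total: 414 points

This is the linear assignment problem.
Optimal: Ivanova→Section 2pm (77 points), Varga→Section 10am (91 points), Eriksen→Section 3pm (94 points), Lindqvist→Section 1pm (69 points), Osei→Section 9am (83 points) — total 77+91+94+69+83 = 414 points.
Row-greedy (each student in turn takes its best remaining section) gives 366 points, worse by 48.
Next-best assignment: Ivanova→Section 2pm, Varga→Section 10am, Eriksen→Section 3pm, Lindqvist→Section 1pm, Osei→Section 4pm = 409 points.
Checked against all permutations: 414 points is optimal.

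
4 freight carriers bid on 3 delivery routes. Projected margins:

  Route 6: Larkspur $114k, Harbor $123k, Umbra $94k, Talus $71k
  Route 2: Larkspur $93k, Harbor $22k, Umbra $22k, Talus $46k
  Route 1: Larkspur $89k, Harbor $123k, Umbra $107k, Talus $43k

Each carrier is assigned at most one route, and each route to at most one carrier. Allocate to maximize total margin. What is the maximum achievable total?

Max total: $323k

This is a one-to-one assignment (maximum-weight bipartite matching).
Optimal: Harbor→Route 6 ($123k), Larkspur→Route 2 ($93k), Umbra→Route 1 ($107k) — total 123+93+107 = $323k.
Row-greedy (each carrier in turn takes its best remaining route) gives $259k, worse by 64.
Next-best assignment: Umbra→Route 6, Larkspur→Route 2, Harbor→Route 1 = $310k.
No other one-to-one assignment exceeds $323k.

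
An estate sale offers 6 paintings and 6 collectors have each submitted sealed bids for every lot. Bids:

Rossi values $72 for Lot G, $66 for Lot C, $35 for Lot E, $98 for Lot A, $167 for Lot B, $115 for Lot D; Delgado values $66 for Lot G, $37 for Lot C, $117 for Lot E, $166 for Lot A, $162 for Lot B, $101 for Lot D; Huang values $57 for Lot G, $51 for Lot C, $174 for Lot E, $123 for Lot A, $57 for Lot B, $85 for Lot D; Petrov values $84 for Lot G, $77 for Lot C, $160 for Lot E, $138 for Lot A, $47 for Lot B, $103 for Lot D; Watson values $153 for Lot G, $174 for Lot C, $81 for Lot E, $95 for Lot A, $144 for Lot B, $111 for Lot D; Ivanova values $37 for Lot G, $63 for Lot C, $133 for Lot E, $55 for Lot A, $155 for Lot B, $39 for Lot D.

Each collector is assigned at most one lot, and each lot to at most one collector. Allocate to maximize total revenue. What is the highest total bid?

Maximum total: $868

Treat this as an assignment problem: match each collector to one lot.
Optimal: Rossi→Lot D ($115), Delgado→Lot A ($166), Huang→Lot E ($174), Petrov→Lot G ($84), Watson→Lot C ($174), Ivanova→Lot B ($155) — total 115+166+174+84+174+155 = $868.
Swapping Petrov↔Delgado (Petrov→Lot A $138, Delgado→Lot G $66) loses 46.
Every other assignment is strictly worse.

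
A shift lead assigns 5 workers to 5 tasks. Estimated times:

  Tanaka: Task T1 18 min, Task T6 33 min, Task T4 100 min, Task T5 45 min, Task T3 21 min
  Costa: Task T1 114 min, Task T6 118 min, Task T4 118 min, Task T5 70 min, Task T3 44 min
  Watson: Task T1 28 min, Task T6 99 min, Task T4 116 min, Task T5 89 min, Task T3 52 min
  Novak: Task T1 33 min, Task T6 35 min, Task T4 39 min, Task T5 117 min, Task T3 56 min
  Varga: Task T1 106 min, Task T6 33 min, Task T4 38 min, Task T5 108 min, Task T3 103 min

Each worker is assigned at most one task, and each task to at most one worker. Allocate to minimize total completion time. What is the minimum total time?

Optimal: Tanaka→Task T5 (45 min), Costa→Task T3 (44 min), Watson→Task T1 (28 min), Novak→Task T4 (39 min), Varga→Task T6 (33 min) — total 45+44+28+39+33 = 189 min.
Swapping Watson↔Tanaka (Watson→Task T5 89 min, Tanaka→Task T1 18 min) adds 34.

Min total: 189 min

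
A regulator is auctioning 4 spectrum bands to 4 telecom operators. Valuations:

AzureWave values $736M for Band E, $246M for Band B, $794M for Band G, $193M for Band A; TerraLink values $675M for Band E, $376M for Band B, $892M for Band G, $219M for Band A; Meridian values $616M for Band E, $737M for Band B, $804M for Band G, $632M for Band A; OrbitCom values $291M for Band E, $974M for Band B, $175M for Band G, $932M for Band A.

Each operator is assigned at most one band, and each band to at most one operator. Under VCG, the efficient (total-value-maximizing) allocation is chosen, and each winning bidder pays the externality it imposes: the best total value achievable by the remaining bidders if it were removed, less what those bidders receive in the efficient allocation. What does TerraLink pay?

Efficient allocation: AzureWave→Band E ($736M), TerraLink→Band G ($892M), Meridian→Band B ($737M), OrbitCom→Band A ($932M); total welfare W = $3297M.
TerraLink receives Band G at value $892M, so the others get W − 892 = $2405M.
Without TerraLink: best allocation of the remaining 3 bidders over all 4 bands is AzureWave→Band E ($736M), Meridian→Band G ($804M), OrbitCom→Band B ($974M), total $2514M.
VCG payment = (others' best without TerraLink) − (others' welfare with TerraLink) = 2514 − 2405 = $109M.

TerraLink pays $109M.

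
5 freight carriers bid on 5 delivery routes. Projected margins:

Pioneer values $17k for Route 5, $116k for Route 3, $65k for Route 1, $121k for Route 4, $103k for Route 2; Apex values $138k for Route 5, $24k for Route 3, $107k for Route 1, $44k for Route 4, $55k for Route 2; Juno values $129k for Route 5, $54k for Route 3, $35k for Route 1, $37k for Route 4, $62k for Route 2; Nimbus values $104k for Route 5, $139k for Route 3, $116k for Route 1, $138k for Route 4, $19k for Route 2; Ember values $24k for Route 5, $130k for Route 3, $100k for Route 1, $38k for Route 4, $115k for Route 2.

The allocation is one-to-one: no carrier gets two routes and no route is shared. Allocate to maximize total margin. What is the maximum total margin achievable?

This is the linear assignment problem.
Optimal: Pioneer→Route 4 ($121k), Apex→Route 1 ($107k), Juno→Route 5 ($129k), Nimbus→Route 3 ($139k), Ember→Route 2 ($115k) — total 121+107+129+139+115 = $611k.
Max-entry greedy (repeatedly take the single best remaining cell) gives $548k, worse by 63.
Swapping Juno↔Apex (Juno→Route 1 $35k, Apex→Route 5 $138k) loses 63.

Maximum total: $611k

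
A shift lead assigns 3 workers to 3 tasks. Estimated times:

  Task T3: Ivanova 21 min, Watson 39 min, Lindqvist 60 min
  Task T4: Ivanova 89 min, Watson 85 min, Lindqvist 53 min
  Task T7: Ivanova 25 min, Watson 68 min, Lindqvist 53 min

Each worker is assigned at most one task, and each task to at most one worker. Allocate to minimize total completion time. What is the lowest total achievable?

Optimal: Ivanova→Task T7 (25 min), Watson→Task T3 (39 min), Lindqvist→Task T4 (53 min) — total 25+39+53 = 117 min.
Row-greedy (each worker in turn takes its cheapest remaining task) gives 142 min, worse by 25.
Every other assignment is strictly worse.

Minimum total: 117 min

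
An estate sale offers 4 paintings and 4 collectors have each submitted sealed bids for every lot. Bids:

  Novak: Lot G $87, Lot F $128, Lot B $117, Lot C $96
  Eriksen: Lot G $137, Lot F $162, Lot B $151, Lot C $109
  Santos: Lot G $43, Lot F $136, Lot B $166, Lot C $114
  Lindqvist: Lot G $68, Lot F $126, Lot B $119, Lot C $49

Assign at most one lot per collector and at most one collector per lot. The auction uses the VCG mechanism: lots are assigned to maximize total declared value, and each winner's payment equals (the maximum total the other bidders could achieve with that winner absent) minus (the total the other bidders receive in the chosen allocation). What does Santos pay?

Efficient allocation: Novak→Lot C ($96), Eriksen→Lot G ($137), Santos→Lot B ($166), Lindqvist→Lot F ($126); total welfare W = $525.
Santos receives Lot B at value $166, so the others get W − 166 = $359.
Without Santos: best allocation of the remaining 3 bidders over all 4 lots is Novak→Lot F ($128), Eriksen→Lot G ($137), Lindqvist→Lot B ($119), total $384.
VCG payment = (others' best without Santos) − (others' welfare with Santos) = 384 − 359 = $25.

Santos pays $25.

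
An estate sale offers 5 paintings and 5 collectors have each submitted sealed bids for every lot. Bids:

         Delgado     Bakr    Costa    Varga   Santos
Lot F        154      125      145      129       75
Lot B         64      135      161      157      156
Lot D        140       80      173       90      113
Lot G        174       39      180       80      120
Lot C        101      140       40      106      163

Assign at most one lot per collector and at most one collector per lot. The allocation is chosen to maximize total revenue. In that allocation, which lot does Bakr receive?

Bakr receives Lot F.

This is the linear assignment problem.
Optimal: Delgado→Lot G ($174), Bakr→Lot F ($125), Costa→Lot D ($173), Varga→Lot B ($157), Santos→Lot C ($163) — total 174+125+173+157+163 = $792.
Column-greedy (each lot in turn goes to its best remaining collector) gives $648, worse by 144.
Next-best assignment: Delgado→Lot G, Bakr→Lot B, Costa→Lot D, Varga→Lot F, Santos→Lot C = $774.
Swapping Santos↔Costa (Santos→Lot D $113, Costa→Lot C $40) loses 183.
No other one-to-one assignment exceeds $792.
Bakr's own top lot is Lot C ($140), but forcing Bakr→Lot C and reassigning the rest optimally gives only $772 — worse by 20.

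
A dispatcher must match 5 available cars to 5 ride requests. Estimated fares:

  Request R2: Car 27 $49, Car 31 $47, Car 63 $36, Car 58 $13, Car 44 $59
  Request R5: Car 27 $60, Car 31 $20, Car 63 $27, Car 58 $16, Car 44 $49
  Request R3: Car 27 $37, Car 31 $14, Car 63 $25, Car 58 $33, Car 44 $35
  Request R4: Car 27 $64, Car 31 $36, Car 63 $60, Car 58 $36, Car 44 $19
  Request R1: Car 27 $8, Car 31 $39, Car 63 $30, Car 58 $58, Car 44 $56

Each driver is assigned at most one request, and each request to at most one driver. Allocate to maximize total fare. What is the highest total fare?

Max total: $260

Optimal: Car 27→Request R5 ($60), Car 31→Request R2 ($47), Car 63→Request R4 ($60), Car 58→Request R1 ($58), Car 44→Request R3 ($35) — total 60+47+60+58+35 = $260.
Row-greedy (each driver in turn takes its best remaining request) gives $223, worse by 37.
Next-best assignment: Car 27→Request R5, Car 31→Request R2, Car 63→Request R4, Car 58→Request R3, Car 44→Request R1 = $256.
Every other assignment is strictly worse.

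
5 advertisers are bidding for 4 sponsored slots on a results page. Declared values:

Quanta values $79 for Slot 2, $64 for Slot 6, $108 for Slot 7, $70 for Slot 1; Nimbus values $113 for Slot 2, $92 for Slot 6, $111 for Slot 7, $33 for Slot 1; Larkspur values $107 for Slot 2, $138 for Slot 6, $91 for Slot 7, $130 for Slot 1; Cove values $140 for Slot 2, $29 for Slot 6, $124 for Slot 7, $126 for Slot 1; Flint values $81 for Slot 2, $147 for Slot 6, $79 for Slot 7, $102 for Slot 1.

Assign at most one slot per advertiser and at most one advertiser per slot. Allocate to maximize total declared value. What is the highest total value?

Optimal: Cove→Slot 2 ($140), Flint→Slot 6 ($147), Nimbus→Slot 7 ($111), Larkspur→Slot 1 ($130) — total 140+147+111+130 = $528.
Row-greedy (each advertiser in turn takes its best remaining slot) gives $485, worse by 43.
Every other assignment is strictly worse.

Maximum total: $528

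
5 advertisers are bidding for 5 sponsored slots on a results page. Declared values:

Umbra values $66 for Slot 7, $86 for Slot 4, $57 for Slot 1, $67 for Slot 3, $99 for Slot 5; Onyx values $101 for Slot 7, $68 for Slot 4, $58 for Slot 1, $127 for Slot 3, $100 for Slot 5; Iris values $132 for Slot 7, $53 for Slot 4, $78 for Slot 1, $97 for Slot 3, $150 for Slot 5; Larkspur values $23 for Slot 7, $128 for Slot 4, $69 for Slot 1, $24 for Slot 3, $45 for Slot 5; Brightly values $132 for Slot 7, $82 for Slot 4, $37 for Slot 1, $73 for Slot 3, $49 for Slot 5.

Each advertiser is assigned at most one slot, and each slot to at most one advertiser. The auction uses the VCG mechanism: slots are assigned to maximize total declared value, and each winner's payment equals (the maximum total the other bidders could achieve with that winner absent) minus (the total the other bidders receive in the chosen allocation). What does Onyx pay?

Onyx pays $10.

Efficient allocation: Umbra→Slot 1 ($57), Onyx→Slot 3 ($127), Iris→Slot 5 ($150), Larkspur→Slot 4 ($128), Brightly→Slot 7 ($132); total welfare W = $594.
Onyx receives Slot 3 at value $127, so the others get W − 127 = $467.
Without Onyx: best allocation of the remaining 4 bidders over all 5 slots is Umbra→Slot 3 ($67), Iris→Slot 5 ($150), Larkspur→Slot 4 ($128), Brightly→Slot 7 ($132), total $477.
VCG payment = (others' best without Onyx) − (others' welfare with Onyx) = 477 − 467 = $10.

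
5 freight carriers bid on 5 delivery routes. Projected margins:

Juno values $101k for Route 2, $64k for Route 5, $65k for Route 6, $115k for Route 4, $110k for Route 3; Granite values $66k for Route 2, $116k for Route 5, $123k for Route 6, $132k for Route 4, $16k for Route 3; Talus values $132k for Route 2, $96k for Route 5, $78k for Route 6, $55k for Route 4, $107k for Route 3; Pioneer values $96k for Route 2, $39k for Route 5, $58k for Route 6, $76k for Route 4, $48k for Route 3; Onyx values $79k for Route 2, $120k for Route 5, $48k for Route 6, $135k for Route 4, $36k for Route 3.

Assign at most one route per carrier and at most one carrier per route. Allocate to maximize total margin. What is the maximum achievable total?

Max total: $561k

Optimal: Juno→Route 4 ($115k), Granite→Route 6 ($123k), Talus→Route 3 ($107k), Pioneer→Route 2 ($96k), Onyx→Route 5 ($120k) — total 115+123+107+96+120 = $561k.
Column-greedy (each route in turn goes to its best remaining carrier) gives $538k, worse by 23.
Swapping Onyx↔Granite (Onyx→Route 6 $48k, Granite→Route 5 $116k) loses 79.
Checked against all permutations: $561k is optimal.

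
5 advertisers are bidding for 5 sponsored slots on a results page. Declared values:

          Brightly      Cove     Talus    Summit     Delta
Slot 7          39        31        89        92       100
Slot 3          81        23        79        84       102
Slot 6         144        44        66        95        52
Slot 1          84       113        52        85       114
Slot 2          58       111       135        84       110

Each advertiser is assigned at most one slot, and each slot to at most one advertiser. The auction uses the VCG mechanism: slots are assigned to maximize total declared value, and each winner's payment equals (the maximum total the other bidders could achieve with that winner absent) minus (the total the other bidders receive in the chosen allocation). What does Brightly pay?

Efficient allocation: Brightly→Slot 6 ($144), Cove→Slot 1 ($113), Talus→Slot 2 ($135), Summit→Slot 7 ($92), Delta→Slot 3 ($102); total welfare W = $586.
Brightly receives Slot 6 at value $144, so the others get W − 144 = $442.
Without Brightly: best allocation of the remaining 4 bidders over all 5 slots is Cove→Slot 1 ($113), Talus→Slot 2 ($135), Summit→Slot 6 ($95), Delta→Slot 3 ($102), total $445.
VCG payment = (others' best without Brightly) − (others' welfare with Brightly) = 445 − 442 = $3.

Brightly pays $3.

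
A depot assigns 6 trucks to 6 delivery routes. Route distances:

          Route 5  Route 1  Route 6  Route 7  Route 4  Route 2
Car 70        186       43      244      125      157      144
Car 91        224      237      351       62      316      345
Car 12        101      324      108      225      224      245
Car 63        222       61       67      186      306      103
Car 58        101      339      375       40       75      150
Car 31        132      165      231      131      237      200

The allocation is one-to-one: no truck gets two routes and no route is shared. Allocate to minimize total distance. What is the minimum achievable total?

Minimum total: 523 km

Optimal: Car 70→Route 1 (43 km), Car 91→Route 7 (62 km), Car 12→Route 6 (108 km), Car 63→Route 2 (103 km), Car 58→Route 4 (75 km), Car 31→Route 5 (132 km) — total 43+62+108+103+75+132 = 523 km.
Next-best assignment: Car 70→Route 1, Car 91→Route 7, Car 12→Route 5, Car 63→Route 6, Car 58→Route 4, Car 31→Route 2 = 548 km.
Swapping Car 63↔Car 31 (Car 63→Route 5 222 km, Car 31→Route 2 200 km) adds 187.
Checked against all permutations: 523 km is optimal.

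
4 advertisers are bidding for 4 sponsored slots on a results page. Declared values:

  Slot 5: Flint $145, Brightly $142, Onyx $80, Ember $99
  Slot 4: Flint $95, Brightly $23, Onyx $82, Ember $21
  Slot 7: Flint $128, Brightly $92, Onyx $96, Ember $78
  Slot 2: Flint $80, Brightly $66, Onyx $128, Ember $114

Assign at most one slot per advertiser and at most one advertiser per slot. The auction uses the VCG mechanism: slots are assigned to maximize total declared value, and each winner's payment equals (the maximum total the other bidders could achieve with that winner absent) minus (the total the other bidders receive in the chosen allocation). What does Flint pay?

Flint pays $14.

Efficient allocation: Flint→Slot 7 ($128), Brightly→Slot 5 ($142), Onyx→Slot 4 ($82), Ember→Slot 2 ($114); total welfare W = $466.
Flint receives Slot 7 at value $128, so the others get W − 128 = $338.
Without Flint: best allocation of the remaining 3 bidders over all 4 slots is Brightly→Slot 5 ($142), Onyx→Slot 7 ($96), Ember→Slot 2 ($114), total $352.
VCG payment = (others' best without Flint) − (others' welfare with Flint) = 352 − 338 = $14.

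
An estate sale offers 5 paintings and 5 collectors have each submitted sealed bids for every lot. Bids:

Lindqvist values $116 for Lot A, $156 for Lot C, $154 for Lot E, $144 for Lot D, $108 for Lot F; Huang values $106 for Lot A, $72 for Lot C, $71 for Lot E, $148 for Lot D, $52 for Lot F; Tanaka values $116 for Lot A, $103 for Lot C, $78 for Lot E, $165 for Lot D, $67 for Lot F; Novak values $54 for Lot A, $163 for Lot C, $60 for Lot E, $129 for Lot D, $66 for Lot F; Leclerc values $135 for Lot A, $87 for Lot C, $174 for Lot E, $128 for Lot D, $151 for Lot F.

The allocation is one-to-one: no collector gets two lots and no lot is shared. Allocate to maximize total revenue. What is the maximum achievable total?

Maximum total: $739

Optimal: Lindqvist→Lot E ($154), Huang→Lot A ($106), Tanaka→Lot D ($165), Novak→Lot C ($163), Leclerc→Lot F ($151) — total 154+106+165+163+151 = $739.
Column-greedy (each lot in turn goes to its best remaining collector) gives $669, worse by 70.
No other one-to-one assignment exceeds $739.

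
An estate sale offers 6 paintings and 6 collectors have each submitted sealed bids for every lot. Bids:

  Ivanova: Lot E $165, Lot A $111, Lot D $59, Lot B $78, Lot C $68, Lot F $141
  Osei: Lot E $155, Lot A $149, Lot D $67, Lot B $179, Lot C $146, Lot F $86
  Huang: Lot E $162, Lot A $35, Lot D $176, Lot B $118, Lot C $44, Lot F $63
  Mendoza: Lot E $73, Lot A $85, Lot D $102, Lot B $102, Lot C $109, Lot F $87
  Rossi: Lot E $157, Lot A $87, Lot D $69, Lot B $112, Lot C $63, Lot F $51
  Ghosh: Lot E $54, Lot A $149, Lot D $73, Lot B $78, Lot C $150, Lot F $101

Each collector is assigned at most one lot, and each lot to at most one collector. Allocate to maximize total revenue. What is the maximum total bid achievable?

This is the linear assignment problem.
Optimal: Ivanova→Lot F ($141), Osei→Lot B ($179), Huang→Lot D ($176), Mendoza→Lot C ($109), Rossi→Lot E ($157), Ghosh→Lot A ($149) — total 141+179+176+109+157+149 = $911.

Max total: $911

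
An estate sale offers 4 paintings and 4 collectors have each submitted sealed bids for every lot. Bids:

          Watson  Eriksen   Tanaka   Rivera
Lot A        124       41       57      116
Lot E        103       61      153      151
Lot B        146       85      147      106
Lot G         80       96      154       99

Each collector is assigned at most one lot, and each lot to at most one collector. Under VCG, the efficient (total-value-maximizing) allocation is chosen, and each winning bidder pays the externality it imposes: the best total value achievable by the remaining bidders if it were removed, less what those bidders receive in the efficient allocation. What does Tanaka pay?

Efficient allocation: Watson→Lot A ($124), Eriksen→Lot G ($96), Tanaka→Lot B ($147), Rivera→Lot E ($151); total welfare W = $518.
Tanaka receives Lot B at value $147, so the others get W − 147 = $371.
Without Tanaka: best allocation of the remaining 3 bidders over all 4 lots is Watson→Lot B ($146), Eriksen→Lot G ($96), Rivera→Lot E ($151), total $393.
VCG payment = (others' best without Tanaka) − (others' welfare with Tanaka) = 393 − 371 = $22.

Tanaka pays $22.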